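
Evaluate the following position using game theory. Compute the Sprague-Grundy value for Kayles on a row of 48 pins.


Kayles: a move removes 1 or 2 adjacent pins from a contiguous row.
Removing pins from a row of k leaves two independent rows (a, b) with a + b = k - 1 (one pin) or a + b = k - 2 (two pins); an end removal gives a = 0.
By Sprague-Grundy, G(k) = mex{ G(a) XOR G(b) } over all these splits. G(0) = 0.
G(1): splits (0,0):0^0=0 -> mex({0}) = 1
G(2): splits (0,1):0^1=1 (0,0):0^0=0 -> mex({0, 1}) = 2
G(3): splits (0,2):0^2=2 (1,1):1^1=0 (0,1):0^1=1 -> mex({0, 1, 2}) = 3
G(4): splits (0,3):0^3=3 (1,2):1^2=3 (0,2):0^2=2 (1,1):1^1=0 -> mex({0, 2, 3}) = 1
G(5): splits (0,4):0^1=1 (1,3):1^3=2 (2,2):2^2=0 (0,3):0^3=3 (1,2):1^2=3 -> mex({0, 1, 2, 3}) = 4
G(6) = mex({0, 1, 2, 4}) = 3
G(7) = mex({0, 1, 3, 4, 5}) = 2
G(8) = mex({0, 2, 3, 5, 6}) = 1
G(9) = mex({0, 1, 2, 3, 6, 7}) = 4
G(10) = mex({0, 1, 3, 4, 5, 7}) = 2
G(11) = mex({0, 1, 2, 3, 4, 5}) = 6
G(12) = mex({0, 1, 2, 3, 5, 6, 7}) = 4
G(13) = mex({0, 2, 3, 4, 6, 7}) = 1
G(14) = mex({0, 1, 4, 5, 6, 7}) = 2
G(15) = mex({0, 1, 2, 3, 4, 5, 6}) = 7
G(16) = mex({0, 2, 3, 5, 6, 7}) = 1
G(17) = mex({0, 1, 2, 3, 5, 6, 7}) = 4
G(18) = mex({0, 1, 2, 4, 5, 6}) = 3
G(19) = mex({0, 1, 3, 4, 5, 7}) = 2
G(20) = mex({0, 2, 3, 4, 5, 6, 7}) = 1
G(21) = mex({0, 1, 2, 3, 5, 6, 7}) = 4
G(22) = mex({0, 1, 2, 3, 4, 5, 7}) = 6
G(23) = mex({0, 1, 2, 3, 4, 5, 6}) = 7
G(24) = mex({0, 1, 2, 3, 5, 6, 7}) = 4
G(25) = mex({0, 2, 3, 4, 6, 7}) = 1
G(26) = mex({0, 1, 3, 4, 5, 6, 7}) = 2
G(27) = mex({0, 1, 2, 3, 4, 5, 6, 7}) = 8
G(28) = mex({0, 1, 2, 3, 4, 6, 7, 8}) = 5
G(29) = mex({0, 1, 2, 3, 5, 6, 7, 8, 9}) = 4
G(30) = mex({0, 1, 2, 3, 4, 5, 6, 9, 10}) = 7
G(31) = mex({0, 1, 3, 4, 5, 7, 10, 11}) = 2
G(32) = mex({0, 2, 3, 4, 5, 6, 7, 9, 11}) = 1
G(33) = mex({0, 1, 2, 3, 4, 5, 6, 7, 9, 12}) = 8
G(34) = mex({0, 1, 2, 3, 4, 5, 7, 8, 11, 12}) = 6
G(35) = mex({0, 1, 2, 3, 4, 5, 6, 8, 9, 10, 11}) = 7
G(36) = mex({0, 1, 2, 3, 5, 6, 7, 9, 10}) = 4
G(37) = mex({0, 2, 3, 4, 6, 7, 9, 10, 11, 12}) = 1
G(38) = mex({0, 1, 3, 4, 5, 6, 7, 9, 10, 11, 12}) = 2
G(39) = mex({0, 1, 2, 4, 5, 6, 7, 9, 10, 12, 14}) = 3
G(40) = mex({0, 2, 3, 4, 6, 7, 11, 12, 14}) = 1
G(41) = mex({0, 1, 2, 3, 5, 6, 7, 9, 10, 11, 12}) = 4
G(42) = mex({0, 1, 2, 3, 4, 5, 6, 9, 10}) = 7
G(43) = mex({0, 1, 3, 4, 5, 7, 9, 10, 12, 15}) = 2
G(44) = mex({0, 2, 3, 4, 5, 6, 7, 9, 10, 12, 15}) = 1
G(45) = mex({0, 1, 2, 3, 4, 5, 6, 7, 9, 10, 12, 14}) = 8
G(46) = mex({0, 1, 3, 4, 5, 7, 8, 11, 12, 14}) = 2
G(47) = mex({0, 1, 2, 3, 4, 5, 6, 8, 9, 10, 11, 12}) = 7
G(48) = mex({0, 1, 2, 3, 5, 6, 7, 9, 10}) = 4
Therefore G(48) = 4.

4


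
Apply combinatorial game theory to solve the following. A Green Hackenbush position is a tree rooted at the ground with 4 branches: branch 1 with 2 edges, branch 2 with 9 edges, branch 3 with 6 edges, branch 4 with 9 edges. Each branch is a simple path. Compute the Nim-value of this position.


The tree has 4 branches from the ground vertex.
In Green Hackenbush, the Nim-value of a simple path of length k is k.
Branch 1: length 2, Nim-value = 2
Branch 2: length 9, Nim-value = 9
Branch 3: length 6, Nim-value = 6
Branch 4: length 9, Nim-value = 9
Total Nim-value = XOR of all branch values:
0 XOR 2 = 2
2 XOR 9 = 11
11 XOR 6 = 13
13 XOR 9 = 4
Nim-value of the tree = 4

4


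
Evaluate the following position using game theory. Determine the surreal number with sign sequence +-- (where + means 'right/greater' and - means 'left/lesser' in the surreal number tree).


Sign expansion: +--
Rule: track bounds (lo, hi), initially (-inf, +inf). On '+', the current value becomes lo and we move to the simplest number in (value, hi): value + 1 if hi = +inf, otherwise the midpoint (value + hi)/2. On '-', the current value becomes hi and we move to value - 1 if lo = -inf, otherwise the midpoint (lo + value)/2.
Start at 0.
Step 1: sign = +, move right. Bounds: (0, +inf). Value = 1
Step 2: sign = -, move left. Bounds: (0, 1). Value = 1/2
Step 3: sign = -, move left. Bounds: (0, 1/2). Value = 1/4
The surreal number with sign expansion +-- is 1/4.

1/4


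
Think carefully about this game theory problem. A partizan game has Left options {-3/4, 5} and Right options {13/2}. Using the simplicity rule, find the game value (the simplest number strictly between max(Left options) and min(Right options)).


Left options: {-3/4, 5}, max = 5
Right options: {13/2}, min = 13/2
All options are numbers and max(Left) < min(Right), so by the simplicity theorem the value is the simplest (earliest-born) number strictly between 5 and 13/2.
The only integer strictly between 5 and 13/2 is 6.
No non-integer in the interval can be simpler: if x is a non-integer in the interval, then floor(x) or ceil(x) also lies in the interval (the interval contains an integer), and both are proper prefixes of x's sign expansion, i.e. born earlier. So the game value is 6.
Game value = 6

6


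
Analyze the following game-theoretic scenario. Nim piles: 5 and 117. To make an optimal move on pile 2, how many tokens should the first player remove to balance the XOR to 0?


Piles: 5 and 117
Current XOR: 5 XOR 117 = 112 (non-zero, so this is an N-position).
To make the XOR zero, we need to find a move that balances the piles.
For pile 2 (size 117): target = 117 XOR 112 = 5
We reduce pile 2 from 117 to 5.
Tokens removed: 117 - 5 = 112
Verification: 5 XOR 5 = 0

112


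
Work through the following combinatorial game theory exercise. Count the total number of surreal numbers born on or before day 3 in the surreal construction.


Day 0: {|} = 0 is born. Count = 1.
Day n: the number of surreal numbers born by day n is 2^(n+1) - 1.
By day 0: 2^1 - 1 = 1
By day 1: 2^2 - 1 = 3
By day 2: 2^3 - 1 = 7
By day 3: 2^4 - 1 = 15
By day 3: 15 surreal numbers.

15


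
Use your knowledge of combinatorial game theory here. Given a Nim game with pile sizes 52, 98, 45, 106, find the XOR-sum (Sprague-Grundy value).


We need the XOR (exclusive or) of all pile sizes.
After XOR-ing pile 1 (size 52): 0 XOR 52 = 52
After XOR-ing pile 2 (size 98): 52 XOR 98 = 86
After XOR-ing pile 3 (size 45): 86 XOR 45 = 123
After XOR-ing pile 4 (size 106): 123 XOR 106 = 17
The Nim-value of this position is 17.

17


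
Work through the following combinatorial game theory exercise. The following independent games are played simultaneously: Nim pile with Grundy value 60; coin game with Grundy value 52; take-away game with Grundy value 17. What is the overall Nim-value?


By the Sprague-Grundy theorem, the Grundy value of a sum of games is the XOR of individual Grundy values.
Nim pile: Grundy value = 60. Running XOR: 0 XOR 60 = 60
coin game: Grundy value = 52. Running XOR: 60 XOR 52 = 8
take-away game: Grundy value = 17. Running XOR: 8 XOR 17 = 25
The combined Grundy value is 25.

25


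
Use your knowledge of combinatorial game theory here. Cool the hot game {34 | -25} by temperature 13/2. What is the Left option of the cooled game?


Original game: {34 | -25} (a switch {a | b} with a > b).
Cooling by t (for t below the temperature (a - b)/2 = 59/2) taxes each move by t: {a | b} cooled by t is {a - t | b + t}.
Cooling amount: t = 13/2
Cooled Left option: 34 - 13/2 = 55/2
Cooled Right option: -25 + 13/2 = -37/2
Cooled game: {55/2 | -37/2}
Left option = 55/2

55/2


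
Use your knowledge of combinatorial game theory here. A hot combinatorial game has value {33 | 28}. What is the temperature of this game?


The game is {33 | 28}, a switch {a | b} with numbers a > b.
Cooling {a | b} by t gives {a - t | b + t}, which stops being hot when a - t = b + t, i.e. at t = (a - b)/2. So the temperature of a switch is (a - b)/2.
Temperature = (Left option - Right option) / 2
= (33 - (28)) / 2
= 5 / 2
= 5/2

5/2


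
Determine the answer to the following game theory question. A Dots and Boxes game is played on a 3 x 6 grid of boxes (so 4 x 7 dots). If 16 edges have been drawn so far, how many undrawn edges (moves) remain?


Grid: 3 x 6 boxes, i.e. 4 rows and 7 columns of dots.
Horizontal edges: (rows + 1) * cols = 4 * 6 = 24
Vertical edges: rows * (cols + 1) = 3 * 7 = 21
Total edges: 24 + 21 = 45
Edges drawn: 16
Remaining: 45 - 16 = 29

29


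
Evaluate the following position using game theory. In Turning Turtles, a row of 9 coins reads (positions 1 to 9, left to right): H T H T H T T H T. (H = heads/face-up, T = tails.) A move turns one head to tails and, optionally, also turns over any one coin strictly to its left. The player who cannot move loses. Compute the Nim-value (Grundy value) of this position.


Coins: H T H T H T T H T
Key fact: a single head at position k behaves exactly like a Nim heap of size k (turning it to T and optionally flipping a coin at j < k corresponds to moving the heap from k to j, or to 0), and heads combine as a disjunctive sum (two heads at the same place would cancel, matching j XOR j = 0). So the Nim-value is the XOR of the 1-indexed positions of the heads.
Face-up positions (1-indexed): [1, 3, 5, 8]
XOR 0 with 1: 0 XOR 1 = 1
XOR 1 with 3: 1 XOR 3 = 2
XOR 2 with 5: 2 XOR 5 = 7
XOR 7 with 8: 7 XOR 8 = 15
Nim-value = 15

15


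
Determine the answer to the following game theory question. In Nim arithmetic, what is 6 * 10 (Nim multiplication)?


Nim multiplication is bilinear over XOR: (u XOR v) * w = (u*w) XOR (v*w).
So we split each operand into its bit components and XOR the pairwise Nim products.
6 = 2 + 4 (as XOR of powers of 2).
10 = 2 + 8 (as XOR of powers of 2).
Using the standard Nim-product table on single bits:
  2*2 = 3,   2*4 = 8,   2*8 = 12,
  4*4 = 6,   4*8 = 11,  8*8 = 13,
and  1*x = x (identity), k*l = l*k (commutative).
Pairwise Nim products:
  2 * 2 = 3
  2 * 8 = 12
  4 * 2 = 8
  4 * 8 = 11
XOR them: 3 XOR 12 XOR 8 XOR 11 = 12.
Result: 6 * 10 = 12 (in Nim).

12


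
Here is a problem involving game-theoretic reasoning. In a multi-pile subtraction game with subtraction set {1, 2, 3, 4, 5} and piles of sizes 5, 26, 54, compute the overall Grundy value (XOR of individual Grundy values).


Subtraction set: {1, 2, 3, 4, 5}
For this subtraction set, G(n) = n mod 6 (period = max + 1 = 6).
Pile 1 (size 5): G(5) = 5 mod 6 = 5
Pile 2 (size 26): G(26) = 26 mod 6 = 2
Pile 3 (size 54): G(54) = 54 mod 6 = 0
Total Grundy value = XOR of all: 5 XOR 2 XOR 0 = 7

7


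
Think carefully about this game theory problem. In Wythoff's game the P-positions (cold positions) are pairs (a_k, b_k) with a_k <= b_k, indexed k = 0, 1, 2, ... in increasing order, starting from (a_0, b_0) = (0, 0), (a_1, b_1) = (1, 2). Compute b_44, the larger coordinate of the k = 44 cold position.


By Wythoff's theorem, a_k = floor(k * phi) and b_k = floor(k * phi^2) = a_k + k, where phi = (1 + sqrt(5))/2 is the golden ratio.
phi = (1 + sqrt(5))/2 = 1.618034
phi^2 = phi + 1 = 2.618034
k = 44
k * phi^2 = 44 * 2.618034 = 115.193496
b_44 = floor(k * phi^2) = 115 (check: a_44 + k = 71 + 44 = 115)

115


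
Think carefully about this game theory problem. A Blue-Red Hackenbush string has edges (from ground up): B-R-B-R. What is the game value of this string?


Edges (from ground): B-R-B-R
By Berlekamp's sign-expansion rule, a Blue-Red Hackenbush stalk has the value of the surreal number whose sign sequence is the edge sequence with B -> + and R -> -.
Sign sequence: +-+-
Trace the sign expansion in the surreal number tree, starting from 0:
Edge 1: B (sign +) -> bounds (0, +inf), value = 1
Edge 2: R (sign -) -> bounds (0, 1), value = 1/2
Edge 3: B (sign +) -> bounds (1/2, 1), value = 3/4
Edge 4: R (sign -) -> bounds (1/2, 3/4), value = 5/8
Game value = 5/8

5/8


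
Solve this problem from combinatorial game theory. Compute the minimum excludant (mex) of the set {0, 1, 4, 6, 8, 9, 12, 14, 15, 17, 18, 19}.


Set = {0, 1, 4, 6, 8, 9, 12, 14, 15, 17, 18, 19}
0 is in the set.
1 is in the set.
2 is NOT in the set. This is the mex.
mex = 2

2


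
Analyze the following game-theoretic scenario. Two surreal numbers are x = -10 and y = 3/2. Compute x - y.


x = -10, y = 3/2
Converting to common denominator: 2
x = -20/2, y = 3/2
x - y = -10 - 3/2 = -23/2

-23/2


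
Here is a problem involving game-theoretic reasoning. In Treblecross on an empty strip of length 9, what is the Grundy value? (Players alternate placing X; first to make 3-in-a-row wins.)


Treblecross: place X on empty cells; 3-in-a-row wins.
Playing within two cells of an existing X lets the opponent win at once, so sensible play treats the cells i-2..i+2 around each X as dead. The player left with no safe cell loses, so this is a normal-play take-away game on strips of safe cells.
Placing X at cell i (0-indexed) of a strip of k safe cells leaves independent strips of sizes max(0, i-2) and max(0, k-i-3). Hence G(k) = mex{ G(max(0,i-2)) XOR G(max(0,k-i-3)) : 0 <= i < k }, with G(0) = 0.
G(1): splits (0,0):0^0=0 -> mex({0}) = 1
G(2): splits (0,0):0^0=0 -> mex({0}) = 1
G(3): splits (0,0):0^0=0 -> mex({0}) = 1
G(4): splits (0,1):0^1=1 (0,0):0^0=0 -> mex({0, 1}) = 2
G(5): splits (0,2):0^1=1 (0,1):0^1=1 (0,0):0^0=0 -> mex({0, 1}) = 2
G(6) = mex({1}) = 0
G(7) = mex({0, 1, 2}) = 3
G(8) = mex({0, 1, 2}) = 3
G(9) = mex({0, 2}) = 1
Therefore G(9) = 1.

1


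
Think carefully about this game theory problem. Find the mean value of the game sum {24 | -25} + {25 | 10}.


G1 = {24 | -25}, G2 = {25 | 10}
Each is a switch {a | b} with numbers a > b; its mean value is (a + b)/2, and mean value is additive over game sums: m(G1 + G2) = m(G1) + m(G2).
Mean of G1 = (24 + (-25))/2 = -1/2 = -1/2
Mean of G2 = (25 + (10))/2 = 35/2 = 35/2
Mean of G1 + G2 = -1/2 + 35/2 = 17

17


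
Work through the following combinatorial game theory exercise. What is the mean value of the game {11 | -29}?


Game = {11 | -29}, a switch {a | b} with numbers a > b.
Its thermograph has left wall a - t and right wall b + t, which meet at t = (a - b)/2, where both equal (a + b)/2. So the mast (mean value) is at (a + b)/2.
Mean = (11 + (-29))/2 = -18/2 = -9

-9


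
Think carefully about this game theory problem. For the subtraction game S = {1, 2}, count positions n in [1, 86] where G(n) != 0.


Subtraction set S = {1, 2}, so G(n) = n mod 3.
G(n) = 0 when n is a multiple of 3.
Multiples of 3 in [1, 86]: 28
N-positions (nonzero Grundy) = 86 - 28 = 58

58


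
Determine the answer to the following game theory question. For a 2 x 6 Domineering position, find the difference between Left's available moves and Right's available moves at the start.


Board is 2 x 6 (rows x cols).
Left (vertical) placements: (rows-1) * cols = 1 * 6 = 6
Right (horizontal) placements: rows * (cols-1) = 2 * 5 = 10
Advantage = Left - Right = 6 - 10 = -4

-4


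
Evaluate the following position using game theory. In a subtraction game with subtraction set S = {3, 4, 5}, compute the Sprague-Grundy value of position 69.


The subtraction set is S = {3, 4, 5}.
G(k) = mex{ G(k - s) : s in S, s <= k }. We compute iteratively: G(0) = 0.
G(1) = mex({}) = 0
G(2) = mex({}) = 0
G(3) = mex({0}) = 1
G(4) = mex({0}) = 1
G(5) = mex({0}) = 1
G(6) = mex({0, 1}) = 2
G(7) = mex({0, 1}) = 2
G(8) = mex({1}) = 0
G(9) = mex({1, 2}) = 0
G(10) = mex({1, 2}) = 0
G(11) = mex({0, 2}) = 1
G(12) = mex({0, 2}) = 1
Observe that G(8)..G(12) = 0, 0, 0, 1, 1 repeats G(0)..G(4) = 0, 0, 0, 1, 1.
For k >= max(S) = 5, G(k) is determined by the previous 5 values G(k-5)..G(k-1); a window of 5 consecutive values has recurred shifted by 8, so by induction G(k + 8) = G(k) for all k >= 0: the sequence is periodic from the start with period 8.
One period: G(0..7) = 0, 0, 0, 1, 1, 1, 2, 2.
69 mod 8 = 5, so G(69) = G(5) = 1.

1


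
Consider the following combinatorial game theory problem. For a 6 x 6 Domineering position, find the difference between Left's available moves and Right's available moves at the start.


Board is 6 x 6 (rows x cols).
Left (vertical) placements: (rows-1) * cols = 5 * 6 = 30
Right (horizontal) placements: rows * (cols-1) = 6 * 5 = 30
Advantage = Left - Right = 30 - 30 = 0

0


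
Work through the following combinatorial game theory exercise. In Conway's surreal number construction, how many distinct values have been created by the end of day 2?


Day 0: {|} = 0 is born. Count = 1.
Day n: the number of surreal numbers born by day n is 2^(n+1) - 1.
By day 0: 2^1 - 1 = 1
By day 1: 2^2 - 1 = 3
By day 2: 2^3 - 1 = 7
By day 2: 7 surreal numbers.

7


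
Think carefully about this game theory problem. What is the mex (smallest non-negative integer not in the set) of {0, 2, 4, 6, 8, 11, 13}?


Set = {0, 2, 4, 6, 8, 11, 13}
0 is in the set.
1 is NOT in the set. This is the mex.
mex = 1

1


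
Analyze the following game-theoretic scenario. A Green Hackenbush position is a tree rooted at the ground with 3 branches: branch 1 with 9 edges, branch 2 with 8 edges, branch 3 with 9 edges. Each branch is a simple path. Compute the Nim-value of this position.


The tree has 3 branches from the ground vertex.
In Green Hackenbush, the Nim-value of a simple path of length k is k.
Branch 1: length 9, Nim-value = 9
Branch 2: length 8, Nim-value = 8
Branch 3: length 9, Nim-value = 9
Total Nim-value = XOR of all branch values:
0 XOR 9 = 9
9 XOR 8 = 1
1 XOR 9 = 8
Nim-value of the tree = 8

8


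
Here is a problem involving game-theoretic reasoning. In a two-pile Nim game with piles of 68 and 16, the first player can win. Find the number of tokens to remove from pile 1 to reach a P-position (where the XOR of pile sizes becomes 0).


Piles: 68 and 16
Current XOR: 68 XOR 16 = 84 (non-zero, so this is an N-position).
To make the XOR zero, we need to find a move that balances the piles.
For pile 1 (size 68): target = 68 XOR 84 = 16
We reduce pile 1 from 68 to 16.
Tokens removed: 68 - 16 = 52
Verification: 16 XOR 16 = 0

52


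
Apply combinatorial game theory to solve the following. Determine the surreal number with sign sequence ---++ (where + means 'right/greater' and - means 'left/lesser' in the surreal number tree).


Sign expansion: ---++
Rule: track bounds (lo, hi), initially (-inf, +inf). On '+', the current value becomes lo and we move to the simplest number in (value, hi): value + 1 if hi = +inf, otherwise the midpoint (value + hi)/2. On '-', the current value becomes hi and we move to value - 1 if lo = -inf, otherwise the midpoint (lo + value)/2.
Start at 0.
Step 1: sign = -, move left. Bounds: (-inf, 0). Value = -1
Step 2: sign = -, move left. Bounds: (-inf, -1). Value = -2
Step 3: sign = -, move left. Bounds: (-inf, -2). Value = -3
Step 4: sign = +, move right. Bounds: (-3, -2). Value = -5/2
Step 5: sign = +, move right. Bounds: (-5/2, -2). Value = -9/4
The surreal number with sign expansion ---++ is -9/4.

-9/4


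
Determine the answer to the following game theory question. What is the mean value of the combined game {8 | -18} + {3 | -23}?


G1 = {8 | -18}, G2 = {3 | -23}
Each is a switch {a | b} with numbers a > b; its mean value is (a + b)/2, and mean value is additive over game sums: m(G1 + G2) = m(G1) + m(G2).
Mean of G1 = (8 + (-18))/2 = -10/2 = -5
Mean of G2 = (3 + (-23))/2 = -20/2 = -10
Mean of G1 + G2 = -5 + -10 = -15

-15


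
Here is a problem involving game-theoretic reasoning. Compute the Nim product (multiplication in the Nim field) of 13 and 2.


Nim multiplication is bilinear over XOR: (u XOR v) * w = (u*w) XOR (v*w).
So we split each operand into its bit components and XOR the pairwise Nim products.
13 = 1 + 4 + 8 (as XOR of powers of 2).
2 = 2 (as XOR of powers of 2).
Using the standard Nim-product table on single bits:
  2*2 = 3,   2*4 = 8,   2*8 = 12,
  4*4 = 6,   4*8 = 11,  8*8 = 13,
and  1*x = x (identity), k*l = l*k (commutative).
Pairwise Nim products:
  1 * 2 = 2
  4 * 2 = 8
  8 * 2 = 12
XOR them: 2 XOR 8 XOR 12 = 6.
Result: 13 * 2 = 6 (in Nim).

6


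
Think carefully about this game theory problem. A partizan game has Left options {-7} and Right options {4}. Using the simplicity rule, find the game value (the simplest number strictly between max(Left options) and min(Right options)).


Left options: {-7}, max = -7
Right options: {4}, min = 4
All options are numbers and max(Left) < min(Right), so by the simplicity theorem the value is the simplest (earliest-born) number strictly between -7 and 4.
Integers -6 through 3 all lie strictly between -7 and 4.
Among integers, the simplest (lowest birthday = smallest |n|; 0 is born on day 0, +-n on day n) is 0.
No non-integer in the interval can be simpler: if x is a non-integer in the interval, then floor(x) or ceil(x) also lies in the interval (the interval contains an integer), and both are proper prefixes of x's sign expansion, i.e. born earlier. So the game value is 0.
Game value = 0

0


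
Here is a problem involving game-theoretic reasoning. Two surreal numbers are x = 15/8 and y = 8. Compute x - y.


x = 15/8, y = 8
Converting to common denominator: 8
x = 15/8, y = 64/8
x - y = 15/8 - 8 = -49/8

-49/8


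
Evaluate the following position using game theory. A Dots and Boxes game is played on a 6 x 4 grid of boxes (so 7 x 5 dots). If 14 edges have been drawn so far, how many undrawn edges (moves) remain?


Grid: 6 x 4 boxes, i.e. 7 rows and 5 columns of dots.
Horizontal edges: (rows + 1) * cols = 7 * 4 = 28
Vertical edges: rows * (cols + 1) = 6 * 5 = 30
Total edges: 28 + 30 = 58
Edges drawn: 14
Remaining: 58 - 14 = 44

44


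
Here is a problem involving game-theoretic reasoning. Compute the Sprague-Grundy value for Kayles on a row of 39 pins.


Kayles: a move removes 1 or 2 adjacent pins from a contiguous row.
Removing pins from a row of k leaves two independent rows (a, b) with a + b = k - 1 (one pin) or a + b = k - 2 (two pins); an end removal gives a = 0.
By Sprague-Grundy, G(k) = mex{ G(a) XOR G(b) } over all these splits. G(0) = 0.
G(1): splits (0,0):0^0=0 -> mex({0}) = 1
G(2): splits (0,1):0^1=1 (0,0):0^0=0 -> mex({0, 1}) = 2
G(3): splits (0,2):0^2=2 (1,1):1^1=0 (0,1):0^1=1 -> mex({0, 1, 2}) = 3
G(4): splits (0,3):0^3=3 (1,2):1^2=3 (0,2):0^2=2 (1,1):1^1=0 -> mex({0, 2, 3}) = 1
G(5): splits (0,4):0^1=1 (1,3):1^3=2 (2,2):2^2=0 (0,3):0^3=3 (1,2):1^2=3 -> mex({0, 1, 2, 3}) = 4
G(6) = mex({0, 1, 2, 4}) = 3
G(7) = mex({0, 1, 3, 4, 5}) = 2
G(8) = mex({0, 2, 3, 5, 6}) = 1
G(9) = mex({0, 1, 2, 3, 6, 7}) = 4
G(10) = mex({0, 1, 3, 4, 5, 7}) = 2
G(11) = mex({0, 1, 2, 3, 4, 5}) = 6
G(12) = mex({0, 1, 2, 3, 5, 6, 7}) = 4
G(13) = mex({0, 2, 3, 4, 6, 7}) = 1
G(14) = mex({0, 1, 4, 5, 6, 7}) = 2
G(15) = mex({0, 1, 2, 3, 4, 5, 6}) = 7
G(16) = mex({0, 2, 3, 5, 6, 7}) = 1
G(17) = mex({0, 1, 2, 3, 5, 6, 7}) = 4
G(18) = mex({0, 1, 2, 4, 5, 6}) = 3
G(19) = mex({0, 1, 3, 4, 5, 7}) = 2
G(20) = mex({0, 2, 3, 4, 5, 6, 7}) = 1
G(21) = mex({0, 1, 2, 3, 5, 6, 7}) = 4
G(22) = mex({0, 1, 2, 3, 4, 5, 7}) = 6
G(23) = mex({0, 1, 2, 3, 4, 5, 6}) = 7
G(24) = mex({0, 1, 2, 3, 5, 6, 7}) = 4
G(25) = mex({0, 2, 3, 4, 6, 7}) = 1
G(26) = mex({0, 1, 3, 4, 5, 6, 7}) = 2
G(27) = mex({0, 1, 2, 3, 4, 5, 6, 7}) = 8
G(28) = mex({0, 1, 2, 3, 4, 6, 7, 8}) = 5
G(29) = mex({0, 1, 2, 3, 5, 6, 7, 8, 9}) = 4
G(30) = mex({0, 1, 2, 3, 4, 5, 6, 9, 10}) = 7
G(31) = mex({0, 1, 3, 4, 5, 7, 10, 11}) = 2
G(32) = mex({0, 2, 3, 4, 5, 6, 7, 9, 11}) = 1
G(33) = mex({0, 1, 2, 3, 4, 5, 6, 7, 9, 12}) = 8
G(34) = mex({0, 1, 2, 3, 4, 5, 7, 8, 11, 12}) = 6
G(35) = mex({0, 1, 2, 3, 4, 5, 6, 8, 9, 10, 11}) = 7
G(36) = mex({0, 1, 2, 3, 5, 6, 7, 9, 10}) = 4
G(37) = mex({0, 2, 3, 4, 6, 7, 9, 10, 11, 12}) = 1
G(38) = mex({0, 1, 3, 4, 5, 6, 7, 9, 10, 11, 12}) = 2
G(39) = mex({0, 1, 2, 4, 5, 6, 7, 9, 10, 12, 14}) = 3
Therefore G(39) = 3.

3


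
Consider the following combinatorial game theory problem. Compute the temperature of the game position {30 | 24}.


The game is {30 | 24}, a switch {a | b} with numbers a > b.
Cooling {a | b} by t gives {a - t | b + t}, which stops being hot when a - t = b + t, i.e. at t = (a - b)/2. So the temperature of a switch is (a - b)/2.
Temperature = (Left option - Right option) / 2
= (30 - (24)) / 2
= 6 / 2
= 3

3


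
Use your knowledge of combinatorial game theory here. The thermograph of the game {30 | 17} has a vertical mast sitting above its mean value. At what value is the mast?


Game = {30 | 17}, a switch {a | b} with numbers a > b.
Its thermograph has left wall a - t and right wall b + t, which meet at t = (a - b)/2, where both equal (a + b)/2. So the mast (mean value) is at (a + b)/2.
Mean = (30 + (17))/2 = 47/2 = 47/2

47/2


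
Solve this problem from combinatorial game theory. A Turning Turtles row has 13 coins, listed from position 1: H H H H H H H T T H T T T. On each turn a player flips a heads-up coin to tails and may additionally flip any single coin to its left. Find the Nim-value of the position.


Coins: H H H H H H H T T H T T T
Key fact: a single head at position k behaves exactly like a Nim heap of size k (turning it to T and optionally flipping a coin at j < k corresponds to moving the heap from k to j, or to 0), and heads combine as a disjunctive sum (two heads at the same place would cancel, matching j XOR j = 0). So the Nim-value is the XOR of the 1-indexed positions of the heads.
Face-up positions (1-indexed): [1, 2, 3, 4, 5, 6, 7, 10]
XOR 0 with 1: 0 XOR 1 = 1
XOR 1 with 2: 1 XOR 2 = 3
XOR 3 with 3: 3 XOR 3 = 0
XOR 0 with 4: 0 XOR 4 = 4
XOR 4 with 5: 4 XOR 5 = 1
XOR 1 with 6: 1 XOR 6 = 7
XOR 7 with 7: 7 XOR 7 = 0
XOR 0 with 10: 0 XOR 10 = 10
Nim-value = 10

10


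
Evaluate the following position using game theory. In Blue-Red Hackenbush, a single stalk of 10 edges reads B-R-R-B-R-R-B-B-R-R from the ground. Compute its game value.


Edges (from ground): B-R-R-B-R-R-B-B-R-R
By Berlekamp's sign-expansion rule, a Blue-Red Hackenbush stalk has the value of the surreal number whose sign sequence is the edge sequence with B -> + and R -> -.
Sign sequence: +--+--++--
Trace the sign expansion in the surreal number tree, starting from 0:
Edge 1: B (sign +) -> bounds (0, +inf), value = 1
Edge 2: R (sign -) -> bounds (0, 1), value = 1/2
Edge 3: R (sign -) -> bounds (0, 1/2), value = 1/4
Edge 4: B (sign +) -> bounds (1/4, 1/2), value = 3/8
Edge 5: R (sign -) -> bounds (1/4, 3/8), value = 5/16
Edge 6: R (sign -) -> bounds (1/4, 5/16), value = 9/32
Edge 7: B (sign +) -> bounds (9/32, 5/16), value = 19/64
Edge 8: B (sign +) -> bounds (19/64, 5/16), value = 39/128
Edge 9: R (sign -) -> bounds (19/64, 39/128), value = 77/256
Edge 10: R (sign -) -> bounds (19/64, 77/256), value = 153/512
Game value = 153/512

153/512


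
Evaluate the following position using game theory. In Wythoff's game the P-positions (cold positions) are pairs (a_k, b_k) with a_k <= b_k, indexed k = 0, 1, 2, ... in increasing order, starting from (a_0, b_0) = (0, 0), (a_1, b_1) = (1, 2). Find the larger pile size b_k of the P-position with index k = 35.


By Wythoff's theorem, a_k = floor(k * phi) and b_k = floor(k * phi^2) = a_k + k, where phi = (1 + sqrt(5))/2 is the golden ratio.
phi = (1 + sqrt(5))/2 = 1.618034
phi^2 = phi + 1 = 2.618034
k = 35
k * phi^2 = 35 * 2.618034 = 91.631190
b_35 = floor(k * phi^2) = 91 (check: a_35 + k = 56 + 35 = 91)

91


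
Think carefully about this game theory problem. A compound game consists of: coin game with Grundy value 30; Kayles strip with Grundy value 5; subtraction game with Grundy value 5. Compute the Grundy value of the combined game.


By the Sprague-Grundy theorem, the Grundy value of a sum of games is the XOR of individual Grundy values.
coin game: Grundy value = 30. Running XOR: 0 XOR 30 = 30
Kayles strip: Grundy value = 5. Running XOR: 30 XOR 5 = 27
subtraction game: Grundy value = 5. Running XOR: 27 XOR 5 = 30
The combined Grundy value is 30.

30


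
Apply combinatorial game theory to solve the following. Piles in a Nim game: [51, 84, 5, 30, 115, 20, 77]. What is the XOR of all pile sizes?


We need the XOR (exclusive or) of all pile sizes.
After XOR-ing pile 1 (size 51): 0 XOR 51 = 51
After XOR-ing pile 2 (size 84): 51 XOR 84 = 103
After XOR-ing pile 3 (size 5): 103 XOR 5 = 98
After XOR-ing pile 4 (size 30): 98 XOR 30 = 124
After XOR-ing pile 5 (size 115): 124 XOR 115 = 15
After XOR-ing pile 6 (size 20): 15 XOR 20 = 27
After XOR-ing pile 7 (size 77): 27 XOR 77 = 86
The Nim-value of this position is 86.

86


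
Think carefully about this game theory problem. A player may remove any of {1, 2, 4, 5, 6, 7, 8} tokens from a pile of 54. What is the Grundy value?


The subtraction set is S = {1, 2, 4, 5, 6, 7, 8}.
G(k) = mex{ G(k - s) : s in S, s <= k }. We compute iteratively: G(0) = 0.
G(1) = mex({0}) = 1
G(2) = mex({0, 1}) = 2
G(3) = mex({1, 2}) = 0
G(4) = mex({0, 2}) = 1
G(5) = mex({0, 1}) = 2
G(6) = mex({0, 1, 2}) = 3
G(7) = mex({0, 1, 2, 3}) = 4
G(8) = mex({0, 1, 2, 3, 4}) = 5
G(9) = mex({0, 1, 2, 4, 5}) = 3
G(10) = mex({0, 1, 2, 3, 5}) = 4
G(11) = mex({0, 1, 2, 3, 4}) = 5
G(12) = mex({1, 2, 3, 4, 5}) = 0
G(13) = mex({0, 2, 3, 4, 5}) = 1
G(14) = mex({0, 1, 3, 4, 5}) = 2
G(15) = mex({1, 2, 3, 4, 5}) = 0
G(16) = mex({0, 2, 3, 4, 5}) = 1
G(17) = mex({0, 1, 3, 4, 5}) = 2
G(18) = mex({0, 1, 2, 4, 5}) = 3
G(19) = mex({0, 1, 2, 3, 5}) = 4
Observe that G(12)..G(19) = 0, 1, 2, 0, 1, 2, 3, 4 repeats G(0)..G(7) = 0, 1, 2, 0, 1, 2, 3, 4.
For k >= max(S) = 8, G(k) is determined by the previous 8 values G(k-8)..G(k-1); a window of 8 consecutive values has recurred shifted by 12, so by induction G(k + 12) = G(k) for all k >= 0: the sequence is periodic from the start with period 12.
One period: G(0..11) = 0, 1, 2, 0, 1, 2, 3, 4, 5, 3, 4, 5.
54 mod 12 = 6, so G(54) = G(6) = 3.

3


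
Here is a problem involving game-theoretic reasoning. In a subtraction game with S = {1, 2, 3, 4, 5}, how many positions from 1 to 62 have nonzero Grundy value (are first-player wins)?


Subtraction set S = {1, 2, 3, 4, 5}, so G(n) = n mod 6.
G(n) = 0 when n is a multiple of 6.
Multiples of 6 in [1, 62]: 10
N-positions (nonzero Grundy) = 62 - 10 = 52

52


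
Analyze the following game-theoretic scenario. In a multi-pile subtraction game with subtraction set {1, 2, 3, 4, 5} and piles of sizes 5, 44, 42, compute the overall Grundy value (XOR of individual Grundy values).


Subtraction set: {1, 2, 3, 4, 5}
For this subtraction set, G(n) = n mod 6 (period = max + 1 = 6).
Pile 1 (size 5): G(5) = 5 mod 6 = 5
Pile 2 (size 44): G(44) = 44 mod 6 = 2
Pile 3 (size 42): G(42) = 42 mod 6 = 0
Total Grundy value = XOR of all: 5 XOR 2 XOR 0 = 7

7


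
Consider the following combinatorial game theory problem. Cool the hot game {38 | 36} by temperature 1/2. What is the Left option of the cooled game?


Original game: {38 | 36} (a switch {a | b} with a > b).
Cooling by t (for t below the temperature (a - b)/2 = 1) taxes each move by t: {a | b} cooled by t is {a - t | b + t}.
Cooling amount: t = 1/2
Cooled Left option: 38 - 1/2 = 75/2
Cooled Right option: 36 + 1/2 = 73/2
Cooled game: {75/2 | 73/2}
Left option = 75/2

75/2


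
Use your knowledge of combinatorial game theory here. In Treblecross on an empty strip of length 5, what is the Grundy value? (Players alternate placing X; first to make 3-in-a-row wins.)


Treblecross: place X on empty cells; 3-in-a-row wins.
Playing within two cells of an existing X lets the opponent win at once, so sensible play treats the cells i-2..i+2 around each X as dead. The player left with no safe cell loses, so this is a normal-play take-away game on strips of safe cells.
Placing X at cell i (0-indexed) of a strip of k safe cells leaves independent strips of sizes max(0, i-2) and max(0, k-i-3). Hence G(k) = mex{ G(max(0,i-2)) XOR G(max(0,k-i-3)) : 0 <= i < k }, with G(0) = 0.
G(1): splits (0,0):0^0=0 -> mex({0}) = 1
G(2): splits (0,0):0^0=0 -> mex({0}) = 1
G(3): splits (0,0):0^0=0 -> mex({0}) = 1
G(4): splits (0,1):0^1=1 (0,0):0^0=0 -> mex({0, 1}) = 2
G(5): splits (0,2):0^1=1 (0,1):0^1=1 (0,0):0^0=0 -> mex({0, 1}) = 2
Therefore G(5) = 2.

2


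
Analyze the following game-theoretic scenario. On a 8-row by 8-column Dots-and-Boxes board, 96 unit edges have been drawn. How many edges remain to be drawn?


Grid: 8 x 8 boxes, i.e. 9 rows and 9 columns of dots.
Horizontal edges: (rows + 1) * cols = 9 * 8 = 72
Vertical edges: rows * (cols + 1) = 8 * 9 = 72
Total edges: 72 + 72 = 144
Edges drawn: 96
Remaining: 144 - 96 = 48

48


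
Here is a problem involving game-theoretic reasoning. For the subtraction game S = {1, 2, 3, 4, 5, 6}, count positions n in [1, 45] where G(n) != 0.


Subtraction set S = {1, 2, 3, 4, 5, 6}, so G(n) = n mod 7.
G(n) = 0 when n is a multiple of 7.
Multiples of 7 in [1, 45]: 6
N-positions (nonzero Grundy) = 45 - 6 = 39

39


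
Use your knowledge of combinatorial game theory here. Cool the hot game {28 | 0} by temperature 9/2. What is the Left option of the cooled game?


Original game: {28 | 0} (a switch {a | b} with a > b).
Cooling by t (for t below the temperature (a - b)/2 = 14) taxes each move by t: {a | b} cooled by t is {a - t | b + t}.
Cooling amount: t = 9/2
Cooled Left option: 28 - 9/2 = 47/2
Cooled Right option: 0 + 9/2 = 9/2
Cooled game: {47/2 | 9/2}
Left option = 47/2

47/2


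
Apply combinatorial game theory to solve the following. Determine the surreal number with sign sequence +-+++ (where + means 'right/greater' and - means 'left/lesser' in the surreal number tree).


Sign expansion: +-+++
Rule: track bounds (lo, hi), initially (-inf, +inf). On '+', the current value becomes lo and we move to the simplest number in (value, hi): value + 1 if hi = +inf, otherwise the midpoint (value + hi)/2. On '-', the current value becomes hi and we move to value - 1 if lo = -inf, otherwise the midpoint (lo + value)/2.
Start at 0.
Step 1: sign = +, move right. Bounds: (0, +inf). Value = 1
Step 2: sign = -, move left. Bounds: (0, 1). Value = 1/2
Step 3: sign = +, move right. Bounds: (1/2, 1). Value = 3/4
Step 4: sign = +, move right. Bounds: (3/4, 1). Value = 7/8
Step 5: sign = +, move right. Bounds: (7/8, 1). Value = 15/16
The surreal number with sign expansion +-+++ is 15/16.

15/16


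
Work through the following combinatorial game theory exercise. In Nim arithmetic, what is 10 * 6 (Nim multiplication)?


Nim multiplication is bilinear over XOR: (u XOR v) * w = (u*w) XOR (v*w).
So we split each operand into its bit components and XOR the pairwise Nim products.
10 = 2 + 8 (as XOR of powers of 2).
6 = 2 + 4 (as XOR of powers of 2).
Using the standard Nim-product table on single bits:
  2*2 = 3,   2*4 = 8,   2*8 = 12,
  4*4 = 6,   4*8 = 11,  8*8 = 13,
and  1*x = x (identity), k*l = l*k (commutative).
Pairwise Nim products:
  2 * 2 = 3
  2 * 4 = 8
  8 * 2 = 12
  8 * 4 = 11
XOR them: 3 XOR 8 XOR 12 XOR 11 = 12.
Result: 10 * 6 = 12 (in Nim).

12


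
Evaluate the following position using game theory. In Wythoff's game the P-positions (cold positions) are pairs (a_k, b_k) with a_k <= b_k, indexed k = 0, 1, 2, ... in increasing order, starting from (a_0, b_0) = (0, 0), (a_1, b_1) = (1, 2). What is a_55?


By Wythoff's theorem, a_k = floor(k * phi) and b_k = floor(k * phi^2) = a_k + k, where phi = (1 + sqrt(5))/2 is the golden ratio.
phi = (1 + sqrt(5))/2 = 1.618034
k = 55
k * phi = 55 * 1.618034 = 88.991869
a_55 = floor(k * phi) = 88

88


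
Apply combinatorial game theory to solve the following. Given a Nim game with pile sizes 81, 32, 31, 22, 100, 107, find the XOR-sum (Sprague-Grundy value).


We need the XOR (exclusive or) of all pile sizes.
After XOR-ing pile 1 (size 81): 0 XOR 81 = 81
After XOR-ing pile 2 (size 32): 81 XOR 32 = 113
After XOR-ing pile 3 (size 31): 113 XOR 31 = 110
After XOR-ing pile 4 (size 22): 110 XOR 22 = 120
After XOR-ing pile 5 (size 100): 120 XOR 100 = 28
After XOR-ing pile 6 (size 107): 28 XOR 107 = 119
The Nim-value of this position is 119.

119


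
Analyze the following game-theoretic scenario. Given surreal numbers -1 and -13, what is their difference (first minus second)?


x = -1, y = -13
x - y = -1 - -13 = 12

12


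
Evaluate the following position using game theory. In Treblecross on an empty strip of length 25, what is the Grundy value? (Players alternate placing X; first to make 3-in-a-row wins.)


Treblecross: place X on empty cells; 3-in-a-row wins.
Playing within two cells of an existing X lets the opponent win at once, so sensible play treats the cells i-2..i+2 around each X as dead. The player left with no safe cell loses, so this is a normal-play take-away game on strips of safe cells.
Placing X at cell i (0-indexed) of a strip of k safe cells leaves independent strips of sizes max(0, i-2) and max(0, k-i-3). Hence G(k) = mex{ G(max(0,i-2)) XOR G(max(0,k-i-3)) : 0 <= i < k }, with G(0) = 0.
G(1): splits (0,0):0^0=0 -> mex({0}) = 1
G(2): splits (0,0):0^0=0 -> mex({0}) = 1
G(3): splits (0,0):0^0=0 -> mex({0}) = 1
G(4): splits (0,1):0^1=1 (0,0):0^0=0 -> mex({0, 1}) = 2
G(5): splits (0,2):0^1=1 (0,1):0^1=1 (0,0):0^0=0 -> mex({0, 1}) = 2
G(6) = mex({1}) = 0
G(7) = mex({0, 1, 2}) = 3
G(8) = mex({0, 1, 2}) = 3
G(9) = mex({0, 2}) = 1
G(10) = mex({0, 2, 3}) = 1
G(11) = mex({0, 3}) = 1
G(12) = mex({1, 3}) = 0
G(13) = mex({0, 1, 2, 3}) = 4
G(14) = mex({0, 1, 2}) = 3
G(15) = mex({0, 1, 2}) = 3
G(16) = mex({0, 1, 2, 4}) = 3
G(17) = mex({0, 1, 3, 4}) = 2
G(18) = mex({0, 1, 3, 4}) = 2
G(19) = mex({0, 1, 3, 5}) = 2
G(20) = mex({0, 1, 2, 3, 5}) = 4
G(21) = mex({0, 1, 2, 3, 5}) = 4
G(22) = mex({1, 2, 6}) = 0
G(23) = mex({0, 1, 2, 3, 4, 6}) = 5
G(24) = mex({0, 1, 2, 3, 4}) = 5
G(25) = mex({0, 1, 3, 4, 7}) = 2
Therefore G(25) = 2.

2


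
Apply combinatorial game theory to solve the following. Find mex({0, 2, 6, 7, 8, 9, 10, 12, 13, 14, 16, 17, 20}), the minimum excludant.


Set = {0, 2, 6, 7, 8, 9, 10, 12, 13, 14, 16, 17, 20}
0 is in the set.
1 is NOT in the set. This is the mex.
mex = 1

1


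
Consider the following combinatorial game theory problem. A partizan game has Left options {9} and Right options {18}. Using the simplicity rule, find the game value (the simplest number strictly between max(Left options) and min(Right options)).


Left options: {9}, max = 9
Right options: {18}, min = 18
All options are numbers and max(Left) < min(Right), so by the simplicity theorem the value is the simplest (earliest-born) number strictly between 9 and 18.
Integers 10 through 17 all lie strictly between 9 and 18.
Among integers, the simplest (lowest birthday = smallest |n|; 0 is born on day 0, +-n on day n) is 10.
No non-integer in the interval can be simpler: if x is a non-integer in the interval, then floor(x) or ceil(x) also lies in the interval (the interval contains an integer), and both are proper prefixes of x's sign expansion, i.e. born earlier. So the game value is 10.
Game value = 10

10


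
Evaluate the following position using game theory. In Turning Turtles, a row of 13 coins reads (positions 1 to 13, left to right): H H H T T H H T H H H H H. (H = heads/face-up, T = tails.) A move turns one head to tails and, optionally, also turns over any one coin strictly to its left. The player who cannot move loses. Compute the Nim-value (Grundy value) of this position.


Coins: H H H T T H H T H H H H H
Key fact: a single head at position k behaves exactly like a Nim heap of size k (turning it to T and optionally flipping a coin at j < k corresponds to moving the heap from k to j, or to 0), and heads combine as a disjunctive sum (two heads at the same place would cancel, matching j XOR j = 0). So the Nim-value is the XOR of the 1-indexed positions of the heads.
Face-up positions (1-indexed): [1, 2, 3, 6, 7, 9, 10, 11, 12, 13]
XOR 0 with 1: 0 XOR 1 = 1
XOR 1 with 2: 1 XOR 2 = 3
XOR 3 with 3: 3 XOR 3 = 0
XOR 0 with 6: 0 XOR 6 = 6
XOR 6 with 7: 6 XOR 7 = 1
XOR 1 with 9: 1 XOR 9 = 8
XOR 8 with 10: 8 XOR 10 = 2
XOR 2 with 11: 2 XOR 11 = 9
XOR 9 with 12: 9 XOR 12 = 5
XOR 5 with 13: 5 XOR 13 = 8
Nim-value = 8

8


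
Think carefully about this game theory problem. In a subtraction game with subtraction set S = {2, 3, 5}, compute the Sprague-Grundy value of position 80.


The subtraction set is S = {2, 3, 5}.
G(k) = mex{ G(k - s) : s in S, s <= k }. We compute iteratively: G(0) = 0.
G(1) = mex({}) = 0
G(2) = mex({0}) = 1
G(3) = mex({0}) = 1
G(4) = mex({0, 1}) = 2
G(5) = mex({0, 1}) = 2
G(6) = mex({0, 1, 2}) = 3
G(7) = mex({1, 2}) = 0
G(8) = mex({1, 2, 3}) = 0
G(9) = mex({0, 2, 3}) = 1
G(10) = mex({0, 2}) = 1
G(11) = mex({0, 1, 3}) = 2
Observe that G(7)..G(11) = 0, 0, 1, 1, 2 repeats G(0)..G(4) = 0, 0, 1, 1, 2.
For k >= max(S) = 5, G(k) is determined by the previous 5 values G(k-5)..G(k-1); a window of 5 consecutive values has recurred shifted by 7, so by induction G(k + 7) = G(k) for all k >= 0: the sequence is periodic from the start with period 7.
One period: G(0..6) = 0, 0, 1, 1, 2, 2, 3.
80 mod 7 = 3, so G(80) = G(3) = 1.

1
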